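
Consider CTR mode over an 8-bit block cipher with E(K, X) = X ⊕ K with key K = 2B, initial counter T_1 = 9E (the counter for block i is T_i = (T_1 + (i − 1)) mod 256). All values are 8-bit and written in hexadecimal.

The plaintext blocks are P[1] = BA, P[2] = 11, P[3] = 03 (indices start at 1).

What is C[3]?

CTR encryption: S_i = E(K, T_i) where T_i is the counter for block i; C_i = P_i ⊕ S_i.
C[1]: T = 9E, S = E(K, T) = B5; BA ⊕ B5 = 0F.
C[2]: T = 9F, S = E(K, T) = B4; 11 ⊕ B4 = A5.
C[3]: T = A0, S = E(K, T) = 8B; 03 ⊕ 8B = 88.

C[3] = 88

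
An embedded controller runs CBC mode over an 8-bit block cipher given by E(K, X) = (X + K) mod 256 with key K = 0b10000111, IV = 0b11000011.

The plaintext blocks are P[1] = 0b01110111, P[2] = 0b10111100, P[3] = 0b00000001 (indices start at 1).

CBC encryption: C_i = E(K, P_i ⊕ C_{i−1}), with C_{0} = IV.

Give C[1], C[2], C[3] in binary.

C[1]: P[1] ⊕ 0b11000011 = 0b10110100; E(K, 0b10110100) = 0b00111011.
C[2]: P[2] ⊕ 0b00111011 = 0b10000111; E(K, 0b10000111) = 0b00001110.
C[3]: P[3] ⊕ 0b00001110 = 0b00001111; E(K, 0b00001111) = 0b10010110.

C[1] = 0b00111011, C[2] = 0b00001110, C[3] = 0b10010110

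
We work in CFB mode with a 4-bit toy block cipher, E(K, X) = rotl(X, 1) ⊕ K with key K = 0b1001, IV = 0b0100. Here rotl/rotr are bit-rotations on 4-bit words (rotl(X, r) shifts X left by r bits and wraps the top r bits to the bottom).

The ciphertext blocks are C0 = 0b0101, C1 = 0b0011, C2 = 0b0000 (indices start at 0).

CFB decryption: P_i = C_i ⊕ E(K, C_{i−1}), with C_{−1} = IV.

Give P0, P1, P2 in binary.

P0: E(K, 0b0100) = 0b0001; 0b0101 ⊕ 0b0001 = 0b0100.
P1: E(K, 0b0101) = 0b0011; 0b0011 ⊕ 0b0011 = 0b0000.
P2: E(K, 0b0011) = 0b1111; 0b0000 ⊕ 0b1111 = 0b1111.

P0 = 0b0100, P1 = 0b0000, P2 = 0b1111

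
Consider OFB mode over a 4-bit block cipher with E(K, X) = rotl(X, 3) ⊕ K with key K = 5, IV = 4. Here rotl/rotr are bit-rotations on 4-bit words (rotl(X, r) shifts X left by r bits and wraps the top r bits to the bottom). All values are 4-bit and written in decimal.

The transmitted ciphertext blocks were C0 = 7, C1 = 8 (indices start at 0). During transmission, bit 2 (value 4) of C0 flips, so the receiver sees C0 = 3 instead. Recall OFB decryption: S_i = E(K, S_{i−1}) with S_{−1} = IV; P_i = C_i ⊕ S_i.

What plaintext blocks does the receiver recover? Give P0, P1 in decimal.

P0 = 4, P1 = 6

Only C0 changed, to 3. In OFB, a change in C_i flips the same bit in P_i only; the keystream is unaffected. Decrypting the received ciphertext:
P0: S = E(K, 4) = 7; 3 ⊕ 7 = 4.
P1: S = E(K, 7) = 14; 8 ⊕ 14 = 6.
Blocks that differ from the original plaintext: P0.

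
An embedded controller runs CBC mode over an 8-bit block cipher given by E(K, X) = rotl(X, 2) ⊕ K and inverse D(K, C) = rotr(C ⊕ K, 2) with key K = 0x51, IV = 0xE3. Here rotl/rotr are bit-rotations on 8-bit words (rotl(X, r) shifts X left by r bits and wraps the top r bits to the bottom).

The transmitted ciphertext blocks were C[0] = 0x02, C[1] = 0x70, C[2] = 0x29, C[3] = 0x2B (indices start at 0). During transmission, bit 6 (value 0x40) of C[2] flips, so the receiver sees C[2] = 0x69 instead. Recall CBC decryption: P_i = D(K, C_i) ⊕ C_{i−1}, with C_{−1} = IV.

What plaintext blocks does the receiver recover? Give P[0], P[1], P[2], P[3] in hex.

P[0] = 0x37, P[1] = 0x4A, P[2] = 0x7E, P[3] = 0xF7

Only C[2] changed, to 0x69. In CBC, a change in C_i garbles P_i and flips the same bit in P_{i+1}. Decrypting the received ciphertext:
P[0]: D(K, 0x02) = 0xD4; 0xD4 ⊕ 0xE3 = 0x37.
P[1]: D(K, 0x70) = 0x48; 0x48 ⊕ 0x02 = 0x4A.
P[2]: D(K, 0x69) = 0x0E; 0x0E ⊕ 0x70 = 0x7E.
P[3]: D(K, 0x2B) = 0x9E; 0x9E ⊕ 0x69 = 0xF7.
Blocks that differ from the original plaintext: P[2], P[3].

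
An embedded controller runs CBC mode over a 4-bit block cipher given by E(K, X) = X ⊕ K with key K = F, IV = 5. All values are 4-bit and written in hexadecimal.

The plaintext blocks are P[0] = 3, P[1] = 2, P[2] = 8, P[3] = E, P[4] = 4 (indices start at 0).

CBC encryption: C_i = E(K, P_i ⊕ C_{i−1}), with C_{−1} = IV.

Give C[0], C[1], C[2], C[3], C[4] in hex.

C[0] = 9, C[1] = 4, C[2] = 3, C[3] = 2, C[4] = 9

C[0]: P[0] ⊕ 5 = 6; E(K, 6) = 9.
C[1]: P[1] ⊕ 9 = B; E(K, B) = 4.
C[2]: P[2] ⊕ 4 = C; E(K, C) = 3.
C[3]: P[3] ⊕ 3 = D; E(K, D) = 2.
C[4]: P[4] ⊕ 2 = 6; E(K, 6) = 9.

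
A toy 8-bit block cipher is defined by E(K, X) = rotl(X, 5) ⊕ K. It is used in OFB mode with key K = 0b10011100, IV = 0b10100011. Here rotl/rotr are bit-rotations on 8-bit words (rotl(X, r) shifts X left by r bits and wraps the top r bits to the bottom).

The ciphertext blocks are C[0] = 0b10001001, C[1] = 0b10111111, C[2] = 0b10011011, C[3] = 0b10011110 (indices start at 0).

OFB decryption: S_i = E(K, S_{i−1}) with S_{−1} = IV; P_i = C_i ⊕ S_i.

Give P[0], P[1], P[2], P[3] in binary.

P[0] = 0b01100001, P[1] = 0b00111110, P[2] = 0b00110111, P[3] = 0b10010111

P[0]: S = E(K, 0b10100011) = 0b11101000; 0b10001001 ⊕ 0b11101000 = 0b01100001.
P[1]: S = E(K, 0b11101000) = 0b10000001; 0b10111111 ⊕ 0b10000001 = 0b00111110.
P[2]: S = E(K, 0b10000001) = 0b10101100; 0b10011011 ⊕ 0b10101100 = 0b00110111.
P[3]: S = E(K, 0b10101100) = 0b00001001; 0b10011110 ⊕ 0b00001001 = 0b10010111.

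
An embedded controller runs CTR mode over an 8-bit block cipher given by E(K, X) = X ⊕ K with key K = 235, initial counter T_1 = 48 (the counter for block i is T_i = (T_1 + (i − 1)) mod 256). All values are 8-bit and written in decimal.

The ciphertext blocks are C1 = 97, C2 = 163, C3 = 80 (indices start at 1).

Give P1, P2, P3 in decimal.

CTR decryption: S_i = E(K, T_i) where T_i is the counter for block i; P_i = C_i ⊕ S_i.
P1: T = 48, S = E(K, T) = 219; 97 ⊕ 219 = 186.
P2: T = 49, S = E(K, T) = 218; 163 ⊕ 218 = 121.
P3: T = 50, S = E(K, T) = 217; 80 ⊕ 217 = 137.

P1 = 186, P2 = 121, P3 = 137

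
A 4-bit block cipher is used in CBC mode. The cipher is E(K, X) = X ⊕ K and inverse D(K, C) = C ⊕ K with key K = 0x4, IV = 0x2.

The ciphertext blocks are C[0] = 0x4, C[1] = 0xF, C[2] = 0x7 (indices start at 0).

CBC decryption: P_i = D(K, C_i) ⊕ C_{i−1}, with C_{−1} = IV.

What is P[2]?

P[2]: D(K, 0x7) = 0x3; 0x3 ⊕ 0xF = 0xC.

P[2] = 0xC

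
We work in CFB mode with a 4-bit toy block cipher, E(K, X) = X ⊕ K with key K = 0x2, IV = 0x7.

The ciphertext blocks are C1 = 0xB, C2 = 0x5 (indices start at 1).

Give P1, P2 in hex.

P1 = 0xE, P2 = 0xC

CFB decryption: P_i = C_i ⊕ E(K, C_{i−1}), with C_{0} = IV.
P1: E(K, 0x7) = 0x5; 0xB ⊕ 0x5 = 0xE.
P2: E(K, 0xB) = 0x9; 0x5 ⊕ 0x9 = 0xC.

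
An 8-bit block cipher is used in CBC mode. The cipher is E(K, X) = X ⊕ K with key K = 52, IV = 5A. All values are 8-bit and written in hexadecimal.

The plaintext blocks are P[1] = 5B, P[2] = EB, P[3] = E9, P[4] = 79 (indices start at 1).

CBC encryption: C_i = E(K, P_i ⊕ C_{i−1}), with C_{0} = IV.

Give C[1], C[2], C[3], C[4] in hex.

C[1] = 53, C[2] = EA, C[3] = 51, C[4] = 7A

C[1]: P[1] ⊕ 5A = 01; E(K, 01) = 53.
C[2]: P[2] ⊕ 53 = B8; E(K, B8) = EA.
C[3]: P[3] ⊕ EA = 03; E(K, 03) = 51.
C[4]: P[4] ⊕ 51 = 28; E(K, 28) = 7A.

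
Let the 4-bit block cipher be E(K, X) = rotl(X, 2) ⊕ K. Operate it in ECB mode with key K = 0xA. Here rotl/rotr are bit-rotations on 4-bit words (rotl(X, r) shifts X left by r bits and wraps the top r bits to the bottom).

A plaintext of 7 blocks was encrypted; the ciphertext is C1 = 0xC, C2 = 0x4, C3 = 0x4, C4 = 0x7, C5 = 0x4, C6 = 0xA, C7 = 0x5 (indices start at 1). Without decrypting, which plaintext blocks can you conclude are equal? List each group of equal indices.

ECB encrypts each block independently with the same key, so equal ciphertext blocks imply equal plaintext blocks.
C2 = C3 = C5 = 0x4, so P2 = P3 = P5.

P2 = P3 = P5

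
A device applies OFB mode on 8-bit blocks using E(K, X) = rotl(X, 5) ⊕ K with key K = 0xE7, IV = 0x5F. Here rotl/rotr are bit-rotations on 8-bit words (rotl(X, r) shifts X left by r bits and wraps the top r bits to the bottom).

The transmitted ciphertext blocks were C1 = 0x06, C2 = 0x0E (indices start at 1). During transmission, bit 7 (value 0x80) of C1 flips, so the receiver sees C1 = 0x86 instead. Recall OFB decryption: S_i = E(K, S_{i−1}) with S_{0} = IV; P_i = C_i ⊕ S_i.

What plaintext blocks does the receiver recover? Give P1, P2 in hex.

P1 = 0x8A, P2 = 0x68

Only C1 changed, to 0x86. In OFB, a change in C_i flips the same bit in P_i only; the keystream is unaffected. Decrypting the received ciphertext:
P1: S = E(K, 0x5F) = 0x0C; 0x86 ⊕ 0x0C = 0x8A.
P2: S = E(K, 0x0C) = 0x66; 0x0E ⊕ 0x66 = 0x68.
Blocks that differ from the original plaintext: P1.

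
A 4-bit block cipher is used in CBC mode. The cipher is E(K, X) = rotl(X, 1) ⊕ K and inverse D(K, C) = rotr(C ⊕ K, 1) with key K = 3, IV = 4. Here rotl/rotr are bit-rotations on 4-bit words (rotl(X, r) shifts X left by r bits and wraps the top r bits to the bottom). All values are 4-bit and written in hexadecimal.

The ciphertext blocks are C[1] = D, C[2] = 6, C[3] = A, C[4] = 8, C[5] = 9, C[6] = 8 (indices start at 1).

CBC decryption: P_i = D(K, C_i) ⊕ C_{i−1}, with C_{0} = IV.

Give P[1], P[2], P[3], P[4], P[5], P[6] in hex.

P[1]: D(K, D) = 7; 7 ⊕ 4 = 3.
P[2]: D(K, 6) = A; A ⊕ D = 7.
P[3]: D(K, A) = C; C ⊕ 6 = A.
P[4]: D(K, 8) = D; D ⊕ A = 7.
P[5]: D(K, 9) = 5; 5 ⊕ 8 = D.
P[6]: D(K, 8) = D; D ⊕ 9 = 4.

P[1] = 3, P[2] = 7, P[3] = A, P[4] = 7, P[5] = D, P[6] = 4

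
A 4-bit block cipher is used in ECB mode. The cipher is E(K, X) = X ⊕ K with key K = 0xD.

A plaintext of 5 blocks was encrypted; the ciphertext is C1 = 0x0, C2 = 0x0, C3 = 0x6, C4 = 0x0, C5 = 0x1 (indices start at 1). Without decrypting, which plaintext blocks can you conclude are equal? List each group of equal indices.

ECB encrypts each block independently with the same key, so equal ciphertext blocks imply equal plaintext blocks.
C1 = C2 = C4 = 0x0, so P1 = P2 = P4.

P1 = P2 = P4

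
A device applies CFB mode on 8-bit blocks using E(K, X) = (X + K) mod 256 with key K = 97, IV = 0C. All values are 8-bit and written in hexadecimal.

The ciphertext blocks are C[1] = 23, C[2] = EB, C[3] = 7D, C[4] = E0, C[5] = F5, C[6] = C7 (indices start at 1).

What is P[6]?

P[6] = 4B

CFB decryption: P_i = C_i ⊕ E(K, C_{i−1}), with C_{0} = IV.
P[6]: E(K, F5) = 8C; C7 ⊕ 8C = 4B.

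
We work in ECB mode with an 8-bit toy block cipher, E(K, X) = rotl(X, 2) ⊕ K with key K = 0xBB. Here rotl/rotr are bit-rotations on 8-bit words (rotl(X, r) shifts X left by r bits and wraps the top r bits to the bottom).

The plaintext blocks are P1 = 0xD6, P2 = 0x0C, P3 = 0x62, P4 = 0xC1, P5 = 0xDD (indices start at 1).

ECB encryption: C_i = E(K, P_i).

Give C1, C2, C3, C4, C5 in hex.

C1: E(K, 0xD6) = 0xE0.
C2: E(K, 0x0C) = 0x8B.
C3: E(K, 0x62) = 0x32.
C4: E(K, 0xC1) = 0xBC.
C5: E(K, 0xDD) = 0xCC.

C1 = 0xE0, C2 = 0x8B, C3 = 0x32, C4 = 0xBC, C5 = 0xCC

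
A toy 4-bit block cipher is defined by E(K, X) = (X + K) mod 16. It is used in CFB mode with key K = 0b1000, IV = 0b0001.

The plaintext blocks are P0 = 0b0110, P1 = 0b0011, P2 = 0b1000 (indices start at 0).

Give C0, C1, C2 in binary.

C0 = 0b1111, C1 = 0b0100, C2 = 0b0100

CFB encryption: C_i = P_i ⊕ E(K, C_{i−1}), with C_{−1} = IV.
C0: E(K, 0b0001) = 0b1001; 0b0110 ⊕ 0b1001 = 0b1111.
C1: E(K, 0b1111) = 0b0111; 0b0011 ⊕ 0b0111 = 0b0100.
C2: E(K, 0b0100) = 0b1100; 0b1000 ⊕ 0b1100 = 0b0100.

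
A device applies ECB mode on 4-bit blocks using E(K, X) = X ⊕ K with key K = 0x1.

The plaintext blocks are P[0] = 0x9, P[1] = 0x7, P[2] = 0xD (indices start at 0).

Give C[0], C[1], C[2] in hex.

ECB encryption: C_i = E(K, P_i).
C[0]: E(K, 0x9) = 0x8.
C[1]: E(K, 0x7) = 0x6.
C[2]: E(K, 0xD) = 0xC.

C[0] = 0x8, C[1] = 0x6, C[2] = 0xC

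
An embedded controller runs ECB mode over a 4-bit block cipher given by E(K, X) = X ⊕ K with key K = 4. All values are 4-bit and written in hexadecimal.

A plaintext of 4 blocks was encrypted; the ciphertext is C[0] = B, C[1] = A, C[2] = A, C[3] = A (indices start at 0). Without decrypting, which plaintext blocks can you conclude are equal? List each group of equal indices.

P[1] = P[2] = P[3]

ECB encrypts each block independently with the same key, so equal ciphertext blocks imply equal plaintext blocks.
C[1] = C[2] = C[3] = A, so P[1] = P[2] = P[3].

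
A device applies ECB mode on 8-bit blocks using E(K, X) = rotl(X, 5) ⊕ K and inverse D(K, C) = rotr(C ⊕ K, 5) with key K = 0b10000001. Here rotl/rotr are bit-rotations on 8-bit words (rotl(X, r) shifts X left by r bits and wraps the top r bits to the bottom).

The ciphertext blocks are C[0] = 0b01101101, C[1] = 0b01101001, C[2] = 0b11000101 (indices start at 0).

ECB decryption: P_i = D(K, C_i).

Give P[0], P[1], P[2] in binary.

P[0]: D(K, 0b01101101) = 0b01100111.
P[1]: D(K, 0b01101001) = 0b01000111.
P[2]: D(K, 0b11000101) = 0b00100010.

P[0] = 0b01100111, P[1] = 0b01000111, P[2] = 0b00100010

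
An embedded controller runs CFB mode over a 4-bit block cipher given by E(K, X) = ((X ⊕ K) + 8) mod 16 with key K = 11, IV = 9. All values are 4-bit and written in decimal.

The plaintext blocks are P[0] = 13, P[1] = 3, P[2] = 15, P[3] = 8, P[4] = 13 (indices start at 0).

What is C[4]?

CFB encryption: C_i = P_i ⊕ E(K, C_{i−1}), with C_{−1} = IV.
C[0]: E(K, 9) = 10; 13 ⊕ 10 = 7.
C[1]: E(K, 7) = 4; 3 ⊕ 4 = 7.
C[2]: E(K, 7) = 4; 15 ⊕ 4 = 11.
C[3]: E(K, 11) = 8; 8 ⊕ 8 = 0.
C[4]: E(K, 0) = 3; 13 ⊕ 3 = 14.

C[4] = 14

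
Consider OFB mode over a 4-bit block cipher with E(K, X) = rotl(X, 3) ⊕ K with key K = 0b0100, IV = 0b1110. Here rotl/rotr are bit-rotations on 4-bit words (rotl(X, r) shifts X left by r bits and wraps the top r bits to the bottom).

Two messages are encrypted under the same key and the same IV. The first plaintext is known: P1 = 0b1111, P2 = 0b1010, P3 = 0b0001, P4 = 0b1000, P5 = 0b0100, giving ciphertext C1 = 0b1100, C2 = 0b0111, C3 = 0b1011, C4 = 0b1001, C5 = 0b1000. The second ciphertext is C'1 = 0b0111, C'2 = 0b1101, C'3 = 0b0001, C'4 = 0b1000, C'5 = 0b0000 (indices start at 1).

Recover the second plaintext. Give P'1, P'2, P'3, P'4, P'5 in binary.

P'1 = 0b0100, P'2 = 0b0000, P'3 = 0b1011, P'4 = 0b1001, P'5 = 0b1100

In OFB with a reused IV, both messages share the same keystream S_i, so C_i ⊕ C'_i = P_i ⊕ P'_i and thus P'_i = P_i ⊕ C_i ⊕ C'_i.
P'1: 0b1111 ⊕ 0b1100 ⊕ 0b0111 = 0b0100.
P'2: 0b1010 ⊕ 0b0111 ⊕ 0b1101 = 0b0000.
P'3: 0b0001 ⊕ 0b1011 ⊕ 0b0001 = 0b1011.
P'4: 0b1000 ⊕ 0b1001 ⊕ 0b1000 = 0b1001.
P'5: 0b0100 ⊕ 0b1000 ⊕ 0b0000 = 0b1100.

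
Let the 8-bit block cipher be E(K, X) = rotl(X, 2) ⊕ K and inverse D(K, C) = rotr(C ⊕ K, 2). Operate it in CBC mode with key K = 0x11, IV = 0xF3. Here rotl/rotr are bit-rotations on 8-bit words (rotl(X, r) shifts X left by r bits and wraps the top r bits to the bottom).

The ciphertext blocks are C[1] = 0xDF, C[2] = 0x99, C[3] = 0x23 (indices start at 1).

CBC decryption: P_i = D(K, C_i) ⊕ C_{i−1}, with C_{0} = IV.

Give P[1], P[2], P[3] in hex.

P[1] = 0x40, P[2] = 0xFD, P[3] = 0x15

P[1]: D(K, 0xDF) = 0xB3; 0xB3 ⊕ 0xF3 = 0x40.
P[2]: D(K, 0x99) = 0x22; 0x22 ⊕ 0xDF = 0xFD.
P[3]: D(K, 0x23) = 0x8C; 0x8C ⊕ 0x99 = 0x15.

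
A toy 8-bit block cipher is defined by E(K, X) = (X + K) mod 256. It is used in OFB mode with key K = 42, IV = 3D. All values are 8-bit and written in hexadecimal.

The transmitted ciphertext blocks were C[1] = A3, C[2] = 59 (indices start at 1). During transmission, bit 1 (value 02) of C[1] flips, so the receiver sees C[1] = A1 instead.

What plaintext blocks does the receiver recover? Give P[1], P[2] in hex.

OFB decryption: S_i = E(K, S_{i−1}) with S_{0} = IV; P_i = C_i ⊕ S_i.
Only C[1] changed, to A1. In OFB, a change in C_i flips the same bit in P_i only; the keystream is unaffected. Decrypting the received ciphertext:
P[1]: S = E(K, 3D) = 7F; A1 ⊕ 7F = DE.
P[2]: S = E(K, 7F) = C1; 59 ⊕ C1 = 98.
Blocks that differ from the original plaintext: P[1].

P[1] = DE, P[2] = 98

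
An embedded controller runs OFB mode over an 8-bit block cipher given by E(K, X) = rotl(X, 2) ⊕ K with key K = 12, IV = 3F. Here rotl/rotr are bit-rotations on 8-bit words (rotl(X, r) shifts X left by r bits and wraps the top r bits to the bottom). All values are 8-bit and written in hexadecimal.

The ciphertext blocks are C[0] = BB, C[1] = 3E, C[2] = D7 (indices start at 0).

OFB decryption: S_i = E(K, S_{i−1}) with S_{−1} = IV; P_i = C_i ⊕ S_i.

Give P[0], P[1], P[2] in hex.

P[0] = 55, P[1] = 97, P[2] = 63

P[0]: S = E(K, 3F) = EE; BB ⊕ EE = 55.
P[1]: S = E(K, EE) = A9; 3E ⊕ A9 = 97.
P[2]: S = E(K, A9) = B4; D7 ⊕ B4 = 63.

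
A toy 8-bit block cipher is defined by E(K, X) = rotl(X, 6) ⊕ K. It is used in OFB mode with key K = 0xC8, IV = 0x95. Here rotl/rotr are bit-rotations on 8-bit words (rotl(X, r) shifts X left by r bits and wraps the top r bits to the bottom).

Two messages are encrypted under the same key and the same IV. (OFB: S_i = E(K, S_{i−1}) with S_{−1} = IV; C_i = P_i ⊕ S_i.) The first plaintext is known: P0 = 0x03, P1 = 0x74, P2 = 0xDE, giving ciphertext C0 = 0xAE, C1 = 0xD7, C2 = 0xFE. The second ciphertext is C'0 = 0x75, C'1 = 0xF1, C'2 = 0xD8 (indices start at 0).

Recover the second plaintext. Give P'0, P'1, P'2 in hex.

In OFB with a reused IV, both messages share the same keystream S_i, so C_i ⊕ C'_i = P_i ⊕ P'_i and thus P'_i = P_i ⊕ C_i ⊕ C'_i.
P'0: 0x03 ⊕ 0xAE ⊕ 0x75 = 0xD8.
P'1: 0x74 ⊕ 0xD7 ⊕ 0xF1 = 0x52.
P'2: 0xDE ⊕ 0xFE ⊕ 0xD8 = 0xF8.

P'0 = 0xD8, P'1 = 0x52, P'2 = 0xF8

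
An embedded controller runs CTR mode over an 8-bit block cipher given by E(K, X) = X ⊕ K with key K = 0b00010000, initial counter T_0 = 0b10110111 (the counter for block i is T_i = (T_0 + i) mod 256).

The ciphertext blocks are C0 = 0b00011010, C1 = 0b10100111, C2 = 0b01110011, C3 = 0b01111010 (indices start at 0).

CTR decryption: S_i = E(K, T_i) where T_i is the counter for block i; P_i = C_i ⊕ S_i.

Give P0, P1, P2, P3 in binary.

P0: T = 0b10110111, S = E(K, T) = 0b10100111; 0b00011010 ⊕ 0b10100111 = 0b10111101.
P1: T = 0b10111000, S = E(K, T) = 0b10101000; 0b10100111 ⊕ 0b10101000 = 0b00001111.
P2: T = 0b10111001, S = E(K, T) = 0b10101001; 0b01110011 ⊕ 0b10101001 = 0b11011010.
P3: T = 0b10111010, S = E(K, T) = 0b10101010; 0b01111010 ⊕ 0b10101010 = 0b11010000.

P0 = 0b10111101, P1 = 0b00001111, P2 = 0b11011010, P3 = 0b11010000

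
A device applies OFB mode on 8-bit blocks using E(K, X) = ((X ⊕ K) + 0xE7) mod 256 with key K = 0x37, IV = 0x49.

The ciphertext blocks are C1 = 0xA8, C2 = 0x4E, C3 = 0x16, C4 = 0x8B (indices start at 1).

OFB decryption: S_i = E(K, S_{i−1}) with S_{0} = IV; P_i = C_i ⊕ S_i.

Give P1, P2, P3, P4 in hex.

P1 = 0xCD, P2 = 0x77, P3 = 0xE3, P4 = 0x22

P1: S = E(K, 0x49) = 0x65; 0xA8 ⊕ 0x65 = 0xCD.
P2: S = E(K, 0x65) = 0x39; 0x4E ⊕ 0x39 = 0x77.
P3: S = E(K, 0x39) = 0xF5; 0x16 ⊕ 0xF5 = 0xE3.
P4: S = E(K, 0xF5) = 0xA9; 0x8B ⊕ 0xA9 = 0x22.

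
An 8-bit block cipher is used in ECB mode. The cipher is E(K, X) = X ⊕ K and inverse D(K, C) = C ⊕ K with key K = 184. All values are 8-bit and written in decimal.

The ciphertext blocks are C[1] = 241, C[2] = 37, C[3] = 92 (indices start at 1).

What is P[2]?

ECB decryption: P_i = D(K, C_i).
P[2]: D(K, 37) = 157.

P[2] = 157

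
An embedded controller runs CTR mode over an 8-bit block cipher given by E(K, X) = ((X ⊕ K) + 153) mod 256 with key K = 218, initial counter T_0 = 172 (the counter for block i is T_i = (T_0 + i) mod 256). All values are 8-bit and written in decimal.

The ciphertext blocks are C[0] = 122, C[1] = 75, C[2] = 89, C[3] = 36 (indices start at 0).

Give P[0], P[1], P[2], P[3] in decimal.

CTR decryption: S_i = E(K, T_i) where T_i is the counter for block i; P_i = C_i ⊕ S_i.
P[0]: T = 172, S = E(K, T) = 15; 122 ⊕ 15 = 117.
P[1]: T = 173, S = E(K, T) = 16; 75 ⊕ 16 = 91.
P[2]: T = 174, S = E(K, T) = 13; 89 ⊕ 13 = 84.
P[3]: T = 175, S = E(K, T) = 14; 36 ⊕ 14 = 42.

P[0] = 117, P[1] = 91, P[2] = 84, P[3] = 42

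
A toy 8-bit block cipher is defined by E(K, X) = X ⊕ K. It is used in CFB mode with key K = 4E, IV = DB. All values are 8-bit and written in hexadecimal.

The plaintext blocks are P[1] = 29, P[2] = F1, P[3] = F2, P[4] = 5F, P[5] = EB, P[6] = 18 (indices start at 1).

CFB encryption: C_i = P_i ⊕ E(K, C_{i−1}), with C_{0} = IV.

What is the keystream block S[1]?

C[1]: E(K, DB) = 95; 29 ⊕ 95 = BC.
So S[1] = 95.

95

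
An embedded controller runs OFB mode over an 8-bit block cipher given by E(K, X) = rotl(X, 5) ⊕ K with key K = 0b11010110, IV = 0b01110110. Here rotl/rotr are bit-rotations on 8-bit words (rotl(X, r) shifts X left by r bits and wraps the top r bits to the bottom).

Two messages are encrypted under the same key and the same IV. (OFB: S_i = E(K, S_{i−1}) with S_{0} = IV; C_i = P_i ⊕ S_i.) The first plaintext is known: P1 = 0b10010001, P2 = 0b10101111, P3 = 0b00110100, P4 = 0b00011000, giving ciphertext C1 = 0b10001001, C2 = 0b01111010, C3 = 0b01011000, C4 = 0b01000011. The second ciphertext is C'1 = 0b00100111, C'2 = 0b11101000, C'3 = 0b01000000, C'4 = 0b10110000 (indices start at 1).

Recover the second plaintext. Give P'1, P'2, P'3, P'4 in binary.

In OFB with a reused IV, both messages share the same keystream S_i, so C_i ⊕ C'_i = P_i ⊕ P'_i and thus P'_i = P_i ⊕ C_i ⊕ C'_i.
P'1: 0b10010001 ⊕ 0b10001001 ⊕ 0b00100111 = 0b00111111.
P'2: 0b10101111 ⊕ 0b01111010 ⊕ 0b11101000 = 0b00111101.
P'3: 0b00110100 ⊕ 0b01011000 ⊕ 0b01000000 = 0b00101100.
P'4: 0b00011000 ⊕ 0b01000011 ⊕ 0b10110000 = 0b11101011.

P'1 = 0b00111111, P'2 = 0b00111101, P'3 = 0b00101100, P'4 = 0b11101011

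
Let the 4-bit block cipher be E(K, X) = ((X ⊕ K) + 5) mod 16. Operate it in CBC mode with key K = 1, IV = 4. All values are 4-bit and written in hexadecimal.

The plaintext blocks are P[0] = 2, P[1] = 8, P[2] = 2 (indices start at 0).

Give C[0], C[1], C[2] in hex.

CBC encryption: C_i = E(K, P_i ⊕ C_{i−1}), with C_{−1} = IV.
C[0]: P[0] ⊕ 4 = 6; E(K, 6) = C.
C[1]: P[1] ⊕ C = 4; E(K, 4) = A.
C[2]: P[2] ⊕ A = 8; E(K, 8) = E.

C[0] = C, C[1] = A, C[2] = E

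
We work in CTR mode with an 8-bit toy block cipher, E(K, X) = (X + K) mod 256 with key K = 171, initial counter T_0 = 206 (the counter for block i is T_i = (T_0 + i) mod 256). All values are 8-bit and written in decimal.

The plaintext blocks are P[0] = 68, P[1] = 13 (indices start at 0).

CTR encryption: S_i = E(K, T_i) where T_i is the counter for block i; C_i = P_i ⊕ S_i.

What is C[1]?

C[1] = 119

C[0]: T = 206, S = E(K, T) = 121; 68 ⊕ 121 = 61.
C[1]: T = 207, S = E(K, T) = 122; 13 ⊕ 122 = 119.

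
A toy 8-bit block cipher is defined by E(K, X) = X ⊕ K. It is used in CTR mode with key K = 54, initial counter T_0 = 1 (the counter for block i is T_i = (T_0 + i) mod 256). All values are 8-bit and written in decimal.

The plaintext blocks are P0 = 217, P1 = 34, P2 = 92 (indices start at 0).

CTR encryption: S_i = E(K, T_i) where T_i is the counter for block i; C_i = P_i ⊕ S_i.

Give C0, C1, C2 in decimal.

C0: T = 1, S = E(K, T) = 55; 217 ⊕ 55 = 238.
C1: T = 2, S = E(K, T) = 52; 34 ⊕ 52 = 22.
C2: T = 3, S = E(K, T) = 53; 92 ⊕ 53 = 105.

C0 = 238, C1 = 22, C2 = 105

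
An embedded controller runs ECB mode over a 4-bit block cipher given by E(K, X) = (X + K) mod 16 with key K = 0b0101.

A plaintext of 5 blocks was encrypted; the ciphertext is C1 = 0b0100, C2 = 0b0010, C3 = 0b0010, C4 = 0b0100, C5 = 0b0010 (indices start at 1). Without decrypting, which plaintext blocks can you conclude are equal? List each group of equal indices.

ECB encrypts each block independently with the same key, so equal ciphertext blocks imply equal plaintext blocks.
C1 = C4 = 0b0100, so P1 = P4.
C2 = C3 = C5 = 0b0010, so P2 = P3 = P5.

P1 = P4; P2 = P3 = P5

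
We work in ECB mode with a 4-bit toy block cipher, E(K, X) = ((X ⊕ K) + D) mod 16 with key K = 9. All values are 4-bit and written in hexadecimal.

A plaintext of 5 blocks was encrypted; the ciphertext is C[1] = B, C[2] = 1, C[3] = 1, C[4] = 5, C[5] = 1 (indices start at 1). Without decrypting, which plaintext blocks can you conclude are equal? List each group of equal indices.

P[2] = P[3] = P[5]

ECB encrypts each block independently with the same key, so equal ciphertext blocks imply equal plaintext blocks.
C[2] = C[3] = C[5] = 1, so P[2] = P[3] = P[5].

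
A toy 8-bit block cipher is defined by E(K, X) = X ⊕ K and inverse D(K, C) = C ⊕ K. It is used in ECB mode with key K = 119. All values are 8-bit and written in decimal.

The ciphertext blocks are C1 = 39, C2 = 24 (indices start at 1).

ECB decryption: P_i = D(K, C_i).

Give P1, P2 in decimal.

P1: D(K, 39) = 80.
P2: D(K, 24) = 111.

P1 = 80, P2 = 111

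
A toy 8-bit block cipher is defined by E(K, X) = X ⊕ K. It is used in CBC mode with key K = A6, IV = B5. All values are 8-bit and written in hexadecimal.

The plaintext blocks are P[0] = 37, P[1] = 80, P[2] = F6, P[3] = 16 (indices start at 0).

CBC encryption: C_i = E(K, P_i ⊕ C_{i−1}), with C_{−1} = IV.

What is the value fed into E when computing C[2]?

F4

C[0]: P[0] ⊕ B5 = 82; E(K, 82) = 24.
C[1]: P[1] ⊕ 24 = A4; E(K, A4) = 02.
C[2]: P[2] ⊕ 02 = F4; E(K, F4) = 52.
So the input to E for block [2] is F4.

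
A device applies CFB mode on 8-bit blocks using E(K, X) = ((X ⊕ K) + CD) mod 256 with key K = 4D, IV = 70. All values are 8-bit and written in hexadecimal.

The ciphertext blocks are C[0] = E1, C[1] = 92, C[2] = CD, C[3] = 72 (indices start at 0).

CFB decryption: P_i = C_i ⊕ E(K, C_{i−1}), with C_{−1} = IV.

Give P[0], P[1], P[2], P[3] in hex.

P[0]: E(K, 70) = 0A; E1 ⊕ 0A = EB.
P[1]: E(K, E1) = 79; 92 ⊕ 79 = EB.
P[2]: E(K, 92) = AC; CD ⊕ AC = 61.
P[3]: E(K, CD) = 4D; 72 ⊕ 4D = 3F.

P[0] = EB, P[1] = EB, P[2] = 61, P[3] = 3F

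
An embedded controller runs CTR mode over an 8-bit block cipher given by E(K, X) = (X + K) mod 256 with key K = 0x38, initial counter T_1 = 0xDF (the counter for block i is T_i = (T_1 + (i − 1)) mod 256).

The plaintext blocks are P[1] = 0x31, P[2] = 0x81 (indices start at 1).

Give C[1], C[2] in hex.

CTR encryption: S_i = E(K, T_i) where T_i is the counter for block i; C_i = P_i ⊕ S_i.
C[1]: T = 0xDF, S = E(K, T) = 0x17; 0x31 ⊕ 0x17 = 0x26.
C[2]: T = 0xE0, S = E(K, T) = 0x18; 0x81 ⊕ 0x18 = 0x99.

C[1] = 0x26, C[2] = 0x99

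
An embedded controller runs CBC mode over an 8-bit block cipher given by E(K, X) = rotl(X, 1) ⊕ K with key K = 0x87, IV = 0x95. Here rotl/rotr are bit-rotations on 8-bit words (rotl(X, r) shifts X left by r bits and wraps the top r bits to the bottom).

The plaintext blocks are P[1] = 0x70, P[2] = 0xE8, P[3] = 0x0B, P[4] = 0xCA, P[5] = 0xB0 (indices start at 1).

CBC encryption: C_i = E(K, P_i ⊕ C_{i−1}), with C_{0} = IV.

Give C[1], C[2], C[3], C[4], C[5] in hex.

C[1] = 0x4C, C[2] = 0xCE, C[3] = 0x0C, C[4] = 0x0A, C[5] = 0xF2

C[1]: P[1] ⊕ 0x95 = 0xE5; E(K, 0xE5) = 0x4C.
C[2]: P[2] ⊕ 0x4C = 0xA4; E(K, 0xA4) = 0xCE.
C[3]: P[3] ⊕ 0xCE = 0xC5; E(K, 0xC5) = 0x0C.
C[4]: P[4] ⊕ 0x0C = 0xC6; E(K, 0xC6) = 0x0A.
C[5]: P[5] ⊕ 0x0A = 0xBA; E(K, 0xBA) = 0xF2.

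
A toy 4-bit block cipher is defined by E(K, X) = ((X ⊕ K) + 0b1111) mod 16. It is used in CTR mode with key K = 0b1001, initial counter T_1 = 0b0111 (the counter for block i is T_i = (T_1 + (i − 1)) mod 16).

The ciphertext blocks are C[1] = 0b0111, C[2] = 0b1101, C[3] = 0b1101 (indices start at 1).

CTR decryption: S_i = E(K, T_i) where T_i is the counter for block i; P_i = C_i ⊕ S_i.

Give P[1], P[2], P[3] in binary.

P[1] = 0b1010, P[2] = 0b1101, P[3] = 0b0010

P[1]: T = 0b0111, S = E(K, T) = 0b1101; 0b0111 ⊕ 0b1101 = 0b1010.
P[2]: T = 0b1000, S = E(K, T) = 0b0000; 0b1101 ⊕ 0b0000 = 0b1101.
P[3]: T = 0b1001, S = E(K, T) = 0b1111; 0b1101 ⊕ 0b1111 = 0b0010.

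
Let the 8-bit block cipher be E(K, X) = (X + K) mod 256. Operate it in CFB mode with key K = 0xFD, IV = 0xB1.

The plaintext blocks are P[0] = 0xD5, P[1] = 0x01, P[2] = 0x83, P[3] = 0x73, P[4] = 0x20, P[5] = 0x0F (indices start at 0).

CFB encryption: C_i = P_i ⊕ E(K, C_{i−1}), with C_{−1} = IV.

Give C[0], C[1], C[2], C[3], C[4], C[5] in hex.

C[0] = 0x7B, C[1] = 0x79, C[2] = 0xF5, C[3] = 0x81, C[4] = 0x5E, C[5] = 0x54

C[0]: E(K, 0xB1) = 0xAE; 0xD5 ⊕ 0xAE = 0x7B.
C[1]: E(K, 0x7B) = 0x78; 0x01 ⊕ 0x78 = 0x79.
C[2]: E(K, 0x79) = 0x76; 0x83 ⊕ 0x76 = 0xF5.
C[3]: E(K, 0xF5) = 0xF2; 0x73 ⊕ 0xF2 = 0x81.
C[4]: E(K, 0x81) = 0x7E; 0x20 ⊕ 0x7E = 0x5E.
C[5]: E(K, 0x5E) = 0x5B; 0x0F ⊕ 0x5B = 0x54.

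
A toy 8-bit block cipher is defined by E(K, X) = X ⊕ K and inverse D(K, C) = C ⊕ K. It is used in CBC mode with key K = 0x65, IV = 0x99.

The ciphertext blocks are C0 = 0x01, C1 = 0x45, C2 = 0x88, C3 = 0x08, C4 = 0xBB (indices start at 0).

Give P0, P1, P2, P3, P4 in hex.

P0 = 0xFD, P1 = 0x21, P2 = 0xA8, P3 = 0xE5, P4 = 0xD6

CBC decryption: P_i = D(K, C_i) ⊕ C_{i−1}, with C_{−1} = IV.
P0: D(K, 0x01) = 0x64; 0x64 ⊕ 0x99 = 0xFD.
P1: D(K, 0x45) = 0x20; 0x20 ⊕ 0x01 = 0x21.
P2: D(K, 0x88) = 0xED; 0xED ⊕ 0x45 = 0xA8.
P3: D(K, 0x08) = 0x6D; 0x6D ⊕ 0x88 = 0xE5.
P4: D(K, 0xBB) = 0xDE; 0xDE ⊕ 0x08 = 0xD6.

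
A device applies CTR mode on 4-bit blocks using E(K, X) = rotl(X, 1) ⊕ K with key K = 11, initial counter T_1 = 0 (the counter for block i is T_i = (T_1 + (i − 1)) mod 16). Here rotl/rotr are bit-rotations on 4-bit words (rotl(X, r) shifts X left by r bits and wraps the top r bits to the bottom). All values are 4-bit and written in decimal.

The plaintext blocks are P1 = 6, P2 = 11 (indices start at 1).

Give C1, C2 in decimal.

CTR encryption: S_i = E(K, T_i) where T_i is the counter for block i; C_i = P_i ⊕ S_i.
C1: T = 0, S = E(K, T) = 11; 6 ⊕ 11 = 13.
C2: T = 1, S = E(K, T) = 9; 11 ⊕ 9 = 2.

C1 = 13, C2 = 2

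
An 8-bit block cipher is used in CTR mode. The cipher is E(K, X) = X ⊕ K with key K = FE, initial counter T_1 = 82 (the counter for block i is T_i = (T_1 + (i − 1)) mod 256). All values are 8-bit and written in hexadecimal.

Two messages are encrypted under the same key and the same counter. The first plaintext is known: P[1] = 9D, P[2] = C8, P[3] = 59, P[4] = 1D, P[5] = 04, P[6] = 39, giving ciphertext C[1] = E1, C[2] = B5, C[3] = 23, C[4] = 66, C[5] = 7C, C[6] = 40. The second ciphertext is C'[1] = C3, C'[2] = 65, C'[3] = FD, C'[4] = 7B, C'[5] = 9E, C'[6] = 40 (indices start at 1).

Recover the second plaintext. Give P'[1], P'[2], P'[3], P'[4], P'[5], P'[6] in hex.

P'[1] = BF, P'[2] = 18, P'[3] = 87, P'[4] = 00, P'[5] = E6, P'[6] = 39

In CTR with a reused counter, both messages share the same keystream S_i, so C_i ⊕ C'_i = P_i ⊕ P'_i and thus P'_i = P_i ⊕ C_i ⊕ C'_i.
P'[1]: 9D ⊕ E1 ⊕ C3 = BF.
P'[2]: C8 ⊕ B5 ⊕ 65 = 18.
P'[3]: 59 ⊕ 23 ⊕ FD = 87.
P'[4]: 1D ⊕ 66 ⊕ 7B = 00.
P'[5]: 04 ⊕ 7C ⊕ 9E = E6.
P'[6]: 39 ⊕ 40 ⊕ 40 = 39.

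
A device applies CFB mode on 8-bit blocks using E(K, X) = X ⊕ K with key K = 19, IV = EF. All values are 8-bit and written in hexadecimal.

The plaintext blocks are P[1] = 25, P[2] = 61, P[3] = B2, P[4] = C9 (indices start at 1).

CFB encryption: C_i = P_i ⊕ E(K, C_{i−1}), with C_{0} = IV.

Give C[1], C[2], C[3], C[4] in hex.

C[1]: E(K, EF) = F6; 25 ⊕ F6 = D3.
C[2]: E(K, D3) = CA; 61 ⊕ CA = AB.
C[3]: E(K, AB) = B2; B2 ⊕ B2 = 00.
C[4]: E(K, 00) = 19; C9 ⊕ 19 = D0.

C[1] = D3, C[2] = AB, C[3] = 00, C[4] = D0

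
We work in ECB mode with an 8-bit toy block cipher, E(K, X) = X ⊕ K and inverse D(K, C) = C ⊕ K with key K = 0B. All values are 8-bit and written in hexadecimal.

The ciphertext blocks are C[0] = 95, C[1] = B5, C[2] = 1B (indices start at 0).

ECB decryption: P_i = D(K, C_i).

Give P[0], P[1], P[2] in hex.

P[0] = 9E, P[1] = BE, P[2] = 10

P[0]: D(K, 95) = 9E.
P[1]: D(K, B5) = BE.
P[2]: D(K, 1B) = 10.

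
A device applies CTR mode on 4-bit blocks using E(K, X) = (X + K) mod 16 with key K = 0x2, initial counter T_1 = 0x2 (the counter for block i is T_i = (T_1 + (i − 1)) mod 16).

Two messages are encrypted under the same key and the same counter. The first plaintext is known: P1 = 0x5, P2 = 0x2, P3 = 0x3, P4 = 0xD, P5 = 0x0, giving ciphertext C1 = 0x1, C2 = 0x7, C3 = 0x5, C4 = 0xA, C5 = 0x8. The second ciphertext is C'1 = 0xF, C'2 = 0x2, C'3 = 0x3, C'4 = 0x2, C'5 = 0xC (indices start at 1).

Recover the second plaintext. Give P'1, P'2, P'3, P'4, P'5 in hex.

P'1 = 0xB, P'2 = 0x7, P'3 = 0x5, P'4 = 0x5, P'5 = 0x4

In CTR with a reused counter, both messages share the same keystream S_i, so C_i ⊕ C'_i = P_i ⊕ P'_i and thus P'_i = P_i ⊕ C_i ⊕ C'_i.
P'1: 0x5 ⊕ 0x1 ⊕ 0xF = 0xB.
P'2: 0x2 ⊕ 0x7 ⊕ 0x2 = 0x7.
P'3: 0x3 ⊕ 0x5 ⊕ 0x3 = 0x5.
P'4: 0xD ⊕ 0xA ⊕ 0x2 = 0x5.
P'5: 0x0 ⊕ 0x8 ⊕ 0xC = 0x4.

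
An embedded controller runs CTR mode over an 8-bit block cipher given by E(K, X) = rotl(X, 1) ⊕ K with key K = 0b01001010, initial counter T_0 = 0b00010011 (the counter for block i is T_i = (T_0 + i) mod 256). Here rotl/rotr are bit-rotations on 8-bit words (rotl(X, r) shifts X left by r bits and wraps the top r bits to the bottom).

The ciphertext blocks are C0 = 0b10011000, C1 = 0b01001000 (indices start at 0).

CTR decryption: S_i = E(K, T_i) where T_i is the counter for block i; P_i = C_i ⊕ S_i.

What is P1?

P1: T = 0b00010100, S = E(K, T) = 0b01100010; 0b01001000 ⊕ 0b01100010 = 0b00101010.

P1 = 0b00101010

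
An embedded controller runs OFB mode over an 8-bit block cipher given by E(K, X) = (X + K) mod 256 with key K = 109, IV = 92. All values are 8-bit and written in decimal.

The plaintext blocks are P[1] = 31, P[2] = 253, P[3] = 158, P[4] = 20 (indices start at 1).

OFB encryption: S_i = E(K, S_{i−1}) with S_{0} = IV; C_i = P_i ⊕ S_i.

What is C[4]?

C[1]: S = E(K, 92) = 201; 31 ⊕ 201 = 214.
C[2]: S = E(K, 201) = 54; 253 ⊕ 54 = 203.
C[3]: S = E(K, 54) = 163; 158 ⊕ 163 = 61.
C[4]: S = E(K, 163) = 16; 20 ⊕ 16 = 4.

C[4] = 4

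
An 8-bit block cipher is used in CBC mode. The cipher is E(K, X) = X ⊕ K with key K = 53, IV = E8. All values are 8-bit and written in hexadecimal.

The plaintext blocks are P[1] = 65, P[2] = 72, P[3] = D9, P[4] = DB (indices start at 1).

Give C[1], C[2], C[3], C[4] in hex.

C[1] = DE, C[2] = FF, C[3] = 75, C[4] = FD

CBC encryption: C_i = E(K, P_i ⊕ C_{i−1}), with C_{0} = IV.
C[1]: P[1] ⊕ E8 = 8D; E(K, 8D) = DE.
C[2]: P[2] ⊕ DE = AC; E(K, AC) = FF.
C[3]: P[3] ⊕ FF = 26; E(K, 26) = 75.
C[4]: P[4] ⊕ 75 = AE; E(K, AE) = FD.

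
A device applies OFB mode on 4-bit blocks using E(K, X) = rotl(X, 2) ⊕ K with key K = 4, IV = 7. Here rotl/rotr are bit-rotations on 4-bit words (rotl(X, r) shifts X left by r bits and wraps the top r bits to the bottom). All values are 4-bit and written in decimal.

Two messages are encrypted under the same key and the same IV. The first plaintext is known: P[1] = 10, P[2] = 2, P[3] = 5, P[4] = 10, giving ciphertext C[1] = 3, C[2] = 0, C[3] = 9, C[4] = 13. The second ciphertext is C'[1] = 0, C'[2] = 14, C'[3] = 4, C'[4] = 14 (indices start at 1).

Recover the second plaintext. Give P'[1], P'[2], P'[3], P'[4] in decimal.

P'[1] = 9, P'[2] = 12, P'[3] = 8, P'[4] = 9

In OFB with a reused IV, both messages share the same keystream S_i, so C_i ⊕ C'_i = P_i ⊕ P'_i and thus P'_i = P_i ⊕ C_i ⊕ C'_i.
P'[1]: 10 ⊕ 3 ⊕ 0 = 9.
P'[2]: 2 ⊕ 0 ⊕ 14 = 12.
P'[3]: 5 ⊕ 9 ⊕ 4 = 8.
P'[4]: 10 ⊕ 13 ⊕ 14 = 9.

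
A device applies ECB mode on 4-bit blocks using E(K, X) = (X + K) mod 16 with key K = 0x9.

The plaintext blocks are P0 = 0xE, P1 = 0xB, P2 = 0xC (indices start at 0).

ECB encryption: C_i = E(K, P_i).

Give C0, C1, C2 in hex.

C0 = 0x7, C1 = 0x4, C2 = 0x5

C0: E(K, 0xE) = 0x7.
C1: E(K, 0xB) = 0x4.
C2: E(K, 0xC) = 0x5.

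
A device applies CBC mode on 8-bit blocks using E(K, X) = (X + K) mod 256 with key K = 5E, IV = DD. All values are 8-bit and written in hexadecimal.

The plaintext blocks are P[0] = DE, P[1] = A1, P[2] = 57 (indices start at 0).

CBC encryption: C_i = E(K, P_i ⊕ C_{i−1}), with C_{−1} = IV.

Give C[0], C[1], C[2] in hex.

C[0] = 61, C[1] = 1E, C[2] = A7

C[0]: P[0] ⊕ DD = 03; E(K, 03) = 61.
C[1]: P[1] ⊕ 61 = C0; E(K, C0) = 1E.
C[2]: P[2] ⊕ 1E = 49; E(K, 49) = A7.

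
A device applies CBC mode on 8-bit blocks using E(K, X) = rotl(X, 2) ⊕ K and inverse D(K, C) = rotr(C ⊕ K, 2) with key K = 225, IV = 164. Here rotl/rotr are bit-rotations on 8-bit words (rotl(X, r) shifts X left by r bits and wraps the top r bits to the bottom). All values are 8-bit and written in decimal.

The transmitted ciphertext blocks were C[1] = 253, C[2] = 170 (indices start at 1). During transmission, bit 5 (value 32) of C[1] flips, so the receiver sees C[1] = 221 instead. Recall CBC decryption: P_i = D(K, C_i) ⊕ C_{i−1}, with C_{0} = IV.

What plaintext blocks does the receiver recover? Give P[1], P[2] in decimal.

Only C[1] changed, to 221. In CBC, a change in C_i garbles P_i and flips the same bit in P_{i+1}. Decrypting the received ciphertext:
P[1]: D(K, 221) = 15; 15 ⊕ 164 = 171.
P[2]: D(K, 170) = 210; 210 ⊕ 221 = 15.
Blocks that differ from the original plaintext: P[1], P[2].

P[1] = 171, P[2] = 15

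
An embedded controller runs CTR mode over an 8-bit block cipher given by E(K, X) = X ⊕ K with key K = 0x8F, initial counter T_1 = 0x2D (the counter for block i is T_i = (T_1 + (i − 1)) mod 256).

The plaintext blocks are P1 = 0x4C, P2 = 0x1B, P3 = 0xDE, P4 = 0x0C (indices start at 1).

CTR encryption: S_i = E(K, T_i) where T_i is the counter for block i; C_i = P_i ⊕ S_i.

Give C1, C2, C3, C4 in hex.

C1 = 0xEE, C2 = 0xBA, C3 = 0x7E, C4 = 0xB3

C1: T = 0x2D, S = E(K, T) = 0xA2; 0x4C ⊕ 0xA2 = 0xEE.
C2: T = 0x2E, S = E(K, T) = 0xA1; 0x1B ⊕ 0xA1 = 0xBA.
C3: T = 0x2F, S = E(K, T) = 0xA0; 0xDE ⊕ 0xA0 = 0x7E.
C4: T = 0x30, S = E(K, T) = 0xBF; 0x0C ⊕ 0xBF = 0xB3.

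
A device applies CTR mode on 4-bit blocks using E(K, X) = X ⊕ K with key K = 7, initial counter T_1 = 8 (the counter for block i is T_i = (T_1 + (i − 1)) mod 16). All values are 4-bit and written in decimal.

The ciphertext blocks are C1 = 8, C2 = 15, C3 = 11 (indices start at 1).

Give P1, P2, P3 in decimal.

P1 = 7, P2 = 1, P3 = 6

CTR decryption: S_i = E(K, T_i) where T_i is the counter for block i; P_i = C_i ⊕ S_i.
P1: T = 8, S = E(K, T) = 15; 8 ⊕ 15 = 7.
P2: T = 9, S = E(K, T) = 14; 15 ⊕ 14 = 1.
P3: T = 10, S = E(K, T) = 13; 11 ⊕ 13 = 6.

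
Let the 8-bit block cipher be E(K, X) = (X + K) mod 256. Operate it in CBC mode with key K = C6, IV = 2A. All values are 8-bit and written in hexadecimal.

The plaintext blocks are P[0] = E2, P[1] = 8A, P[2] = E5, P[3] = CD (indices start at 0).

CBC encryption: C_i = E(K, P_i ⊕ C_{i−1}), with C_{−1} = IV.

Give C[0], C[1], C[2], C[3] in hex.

C[0] = 8E, C[1] = CA, C[2] = F5, C[3] = FE

C[0]: P[0] ⊕ 2A = C8; E(K, C8) = 8E.
C[1]: P[1] ⊕ 8E = 04; E(K, 04) = CA.
C[2]: P[2] ⊕ CA = 2F; E(K, 2F) = F5.
C[3]: P[3] ⊕ F5 = 38; E(K, 38) = FE.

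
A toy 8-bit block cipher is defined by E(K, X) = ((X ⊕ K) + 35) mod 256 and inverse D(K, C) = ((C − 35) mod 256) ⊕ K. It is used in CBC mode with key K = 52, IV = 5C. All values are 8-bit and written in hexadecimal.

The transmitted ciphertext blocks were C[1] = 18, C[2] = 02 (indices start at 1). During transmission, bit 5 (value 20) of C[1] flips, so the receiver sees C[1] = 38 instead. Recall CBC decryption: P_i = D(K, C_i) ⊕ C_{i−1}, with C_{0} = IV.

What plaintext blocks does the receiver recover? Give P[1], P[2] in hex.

Only C[1] changed, to 38. In CBC, a change in C_i garbles P_i and flips the same bit in P_{i+1}. Decrypting the received ciphertext:
P[1]: D(K, 38) = 51; 51 ⊕ 5C = 0D.
P[2]: D(K, 02) = 9F; 9F ⊕ 38 = A7.
Blocks that differ from the original plaintext: P[1], P[2].

P[1] = 0D, P[2] = A7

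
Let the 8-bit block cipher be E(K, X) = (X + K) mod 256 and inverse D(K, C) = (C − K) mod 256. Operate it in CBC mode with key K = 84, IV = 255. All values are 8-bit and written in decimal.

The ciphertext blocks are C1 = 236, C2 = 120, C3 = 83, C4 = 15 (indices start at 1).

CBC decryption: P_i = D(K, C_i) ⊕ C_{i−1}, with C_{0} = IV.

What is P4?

P4 = 232

P4: D(K, 15) = 187; 187 ⊕ 83 = 232.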